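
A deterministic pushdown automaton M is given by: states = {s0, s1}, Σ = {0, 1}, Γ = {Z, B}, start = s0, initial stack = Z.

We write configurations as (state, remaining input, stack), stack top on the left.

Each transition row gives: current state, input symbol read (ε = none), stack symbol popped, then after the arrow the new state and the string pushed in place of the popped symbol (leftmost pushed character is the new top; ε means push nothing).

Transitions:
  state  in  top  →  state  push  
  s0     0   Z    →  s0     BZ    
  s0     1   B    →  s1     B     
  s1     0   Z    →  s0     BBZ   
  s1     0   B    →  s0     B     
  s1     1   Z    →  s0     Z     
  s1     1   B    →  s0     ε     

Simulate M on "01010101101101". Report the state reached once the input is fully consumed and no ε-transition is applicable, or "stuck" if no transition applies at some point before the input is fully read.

(s0, 01010101101101, Z)
  read 0, top Z: go to s0, push BZ → (s0, 1010101101101, BZ)
  read 1, top B: go to s1, push B → (s1, 010101101101, BZ)
  read 0, top B: go to s0, push B → (s0, 10101101101, BZ)
  read 1, top B: go to s1, push B → (s1, 0101101101, BZ)
  read 0, top B: go to s0, push B → (s0, 101101101, BZ)
  read 1, top B: go to s1, push B → (s1, 01101101, BZ)
  read 0, top B: go to s0, push B → (s0, 1101101, BZ)
  read 1, top B: go to s1, push B → (s1, 101101, BZ)
  read 1, top B: go to s0, push ε → (s0, 01101, Z)
  read 0, top Z: go to s0, push BZ → (s0, 1101, BZ)
  read 1, top B: go to s1, push B → (s1, 101, BZ)
  read 1, top B: go to s0, push ε → (s0, 01, Z)
  read 0, top Z: go to s0, push BZ → (s0, 1, BZ)
  read 1, top B: go to s1, push B → (s1, ε, BZ)
All input consumed; M is in state s1.

s1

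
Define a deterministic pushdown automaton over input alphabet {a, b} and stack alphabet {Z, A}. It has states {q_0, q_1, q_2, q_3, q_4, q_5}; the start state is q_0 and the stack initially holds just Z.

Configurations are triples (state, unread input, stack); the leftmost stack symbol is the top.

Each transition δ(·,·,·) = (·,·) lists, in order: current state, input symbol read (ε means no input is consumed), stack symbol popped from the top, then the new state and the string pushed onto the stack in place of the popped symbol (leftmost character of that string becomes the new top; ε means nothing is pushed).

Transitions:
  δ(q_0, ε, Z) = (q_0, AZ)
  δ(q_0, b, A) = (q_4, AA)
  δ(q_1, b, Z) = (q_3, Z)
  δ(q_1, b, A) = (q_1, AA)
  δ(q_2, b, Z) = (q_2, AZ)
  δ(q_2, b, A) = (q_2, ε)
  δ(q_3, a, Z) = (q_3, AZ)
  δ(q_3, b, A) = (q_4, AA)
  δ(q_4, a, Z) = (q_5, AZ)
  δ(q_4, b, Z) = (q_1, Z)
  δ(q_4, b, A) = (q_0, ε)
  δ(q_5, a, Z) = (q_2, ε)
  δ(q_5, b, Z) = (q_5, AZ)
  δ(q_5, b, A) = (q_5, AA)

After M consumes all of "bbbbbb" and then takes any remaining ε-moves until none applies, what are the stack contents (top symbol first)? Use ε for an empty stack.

AZ

(q_0, bbbbbb, Z)
  ε-move, top Z: go to q_0, push AZ → (q_0, bbbbbb, AZ)
  read b, top A: go to q_4, push AA → (q_4, bbbbb, AAZ)
  read b, top A: go to q_0, push ε → (q_0, bbbb, AZ)
  read b, top A: go to q_4, push AA → (q_4, bbb, AAZ)
  read b, top A: go to q_0, push ε → (q_0, bb, AZ)
  read b, top A: go to q_4, push AA → (q_4, b, AAZ)
  read b, top A: go to q_0, push ε → (q_0, ε, AZ)
All input consumed in state q_0 with stack AZ.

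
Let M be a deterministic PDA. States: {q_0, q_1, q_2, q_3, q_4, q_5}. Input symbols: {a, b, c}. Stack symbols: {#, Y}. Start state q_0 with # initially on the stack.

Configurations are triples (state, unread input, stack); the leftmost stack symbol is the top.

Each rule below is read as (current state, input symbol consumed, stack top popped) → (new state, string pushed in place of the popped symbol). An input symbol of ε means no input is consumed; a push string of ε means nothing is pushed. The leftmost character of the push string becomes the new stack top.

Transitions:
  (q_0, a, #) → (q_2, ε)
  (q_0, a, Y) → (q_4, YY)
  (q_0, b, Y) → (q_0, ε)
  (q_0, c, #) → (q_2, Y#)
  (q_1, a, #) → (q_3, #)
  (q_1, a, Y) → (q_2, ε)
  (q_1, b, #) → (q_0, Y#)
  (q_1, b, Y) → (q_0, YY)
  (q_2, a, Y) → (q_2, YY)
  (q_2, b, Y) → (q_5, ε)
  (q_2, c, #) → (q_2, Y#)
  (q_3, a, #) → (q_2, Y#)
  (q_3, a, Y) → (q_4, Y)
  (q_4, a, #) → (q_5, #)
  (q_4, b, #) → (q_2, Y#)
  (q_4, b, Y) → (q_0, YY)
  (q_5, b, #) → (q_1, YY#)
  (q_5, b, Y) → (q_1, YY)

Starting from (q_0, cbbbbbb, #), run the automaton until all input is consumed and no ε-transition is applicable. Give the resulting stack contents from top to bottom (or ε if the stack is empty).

(q_0, cbbbbbb, #) ⊢ (q_2, bbbbbb, Y#) ⊢ (q_5, bbbbb, #) ⊢ (q_1, bbbb, YY#) ⊢ (q_0, bbb, YYY#) ⊢ (q_0, bb, YY#) ⊢ (q_0, b, Y#) ⊢ (q_0, ε, #)
All input consumed in state q_0 with stack #.

#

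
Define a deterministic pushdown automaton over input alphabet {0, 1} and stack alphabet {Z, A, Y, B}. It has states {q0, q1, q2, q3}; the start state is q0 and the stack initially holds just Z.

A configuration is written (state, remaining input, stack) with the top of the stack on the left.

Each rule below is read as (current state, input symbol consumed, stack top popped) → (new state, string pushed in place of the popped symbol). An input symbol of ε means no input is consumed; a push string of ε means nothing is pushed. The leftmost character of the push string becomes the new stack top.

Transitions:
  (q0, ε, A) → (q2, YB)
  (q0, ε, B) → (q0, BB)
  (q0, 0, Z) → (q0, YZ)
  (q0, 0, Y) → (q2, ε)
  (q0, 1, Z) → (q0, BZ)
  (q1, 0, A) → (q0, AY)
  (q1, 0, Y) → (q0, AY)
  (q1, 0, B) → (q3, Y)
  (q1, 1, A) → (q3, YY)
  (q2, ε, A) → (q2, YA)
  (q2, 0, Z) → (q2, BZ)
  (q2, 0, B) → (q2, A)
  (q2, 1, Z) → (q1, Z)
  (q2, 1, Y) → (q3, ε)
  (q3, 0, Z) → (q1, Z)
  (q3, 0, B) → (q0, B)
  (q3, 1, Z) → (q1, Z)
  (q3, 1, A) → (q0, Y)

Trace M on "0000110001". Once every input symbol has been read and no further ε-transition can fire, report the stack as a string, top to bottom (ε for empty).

AZ

(q0, 0000110001, Z) ⊢ (q0, 000110001, YZ) ⊢ (q2, 00110001, Z) ⊢ (q2, 0110001, BZ) ⊢ (q2, 110001, AZ) ⊢ (q2, 110001, YAZ) ⊢ (q3, 10001, AZ) ⊢ (q0, 0001, YZ) ⊢ (q2, 001, Z) ⊢ (q2, 01, BZ) ⊢ (q2, 1, AZ) ⊢ (q2, 1, YAZ) ⊢ (q3, ε, AZ)
All input consumed in state q3 with stack AZ.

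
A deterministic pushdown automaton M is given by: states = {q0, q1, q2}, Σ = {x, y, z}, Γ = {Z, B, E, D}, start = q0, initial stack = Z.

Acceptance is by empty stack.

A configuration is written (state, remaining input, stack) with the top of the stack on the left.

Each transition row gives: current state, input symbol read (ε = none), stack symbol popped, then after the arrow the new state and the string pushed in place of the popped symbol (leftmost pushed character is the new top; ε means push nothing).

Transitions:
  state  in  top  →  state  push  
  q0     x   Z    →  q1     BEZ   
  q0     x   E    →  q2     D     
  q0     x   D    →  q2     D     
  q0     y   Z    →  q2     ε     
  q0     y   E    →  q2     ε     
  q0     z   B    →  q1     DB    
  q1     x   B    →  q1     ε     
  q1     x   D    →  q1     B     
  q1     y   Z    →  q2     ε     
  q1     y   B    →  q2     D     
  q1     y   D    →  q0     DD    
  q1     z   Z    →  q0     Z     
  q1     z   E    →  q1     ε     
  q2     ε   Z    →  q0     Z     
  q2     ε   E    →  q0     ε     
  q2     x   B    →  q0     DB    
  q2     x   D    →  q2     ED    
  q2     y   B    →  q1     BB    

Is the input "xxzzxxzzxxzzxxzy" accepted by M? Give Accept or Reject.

(q0, xxzzxxzzxxzzxxzy, Z) ⊢ (q1, xzzxxzzxxzzxxzy, BEZ) ⊢ (q1, zzxxzzxxzzxxzy, EZ) ⊢ (q1, zxxzzxxzzxxzy, Z) ⊢ (q0, xxzzxxzzxxzy, Z) ⊢ (q1, xzzxxzzxxzy, BEZ) ⊢ (q1, zzxxzzxxzy, EZ) ⊢ (q1, zxxzzxxzy, Z) ⊢ (q0, xxzzxxzy, Z) ⊢ (q1, xzzxxzy, BEZ) ⊢ (q1, zzxxzy, EZ) ⊢ (q1, zxxzy, Z) ⊢ (q0, xxzy, Z) ⊢ (q1, xzy, BEZ) ⊢ (q1, zy, EZ) ⊢ (q1, y, Z) ⊢ (q2, ε, ε)
All input consumed and the stack is empty.

Accept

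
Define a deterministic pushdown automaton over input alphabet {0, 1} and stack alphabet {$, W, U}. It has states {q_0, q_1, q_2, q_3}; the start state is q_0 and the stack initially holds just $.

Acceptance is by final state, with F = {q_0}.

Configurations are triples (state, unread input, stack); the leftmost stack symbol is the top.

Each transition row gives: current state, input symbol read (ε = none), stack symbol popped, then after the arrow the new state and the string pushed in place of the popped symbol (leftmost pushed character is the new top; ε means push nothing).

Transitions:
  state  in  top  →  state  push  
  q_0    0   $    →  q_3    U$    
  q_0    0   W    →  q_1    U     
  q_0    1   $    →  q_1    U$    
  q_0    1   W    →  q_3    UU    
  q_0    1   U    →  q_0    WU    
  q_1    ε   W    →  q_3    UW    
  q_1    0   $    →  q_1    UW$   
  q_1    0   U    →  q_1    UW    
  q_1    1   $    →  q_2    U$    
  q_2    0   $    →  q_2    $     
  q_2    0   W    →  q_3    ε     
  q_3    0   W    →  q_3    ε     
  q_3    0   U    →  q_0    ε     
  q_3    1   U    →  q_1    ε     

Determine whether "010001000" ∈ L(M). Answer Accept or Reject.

(q_0, 010001000, $)
  read 0, top $: go to q_3, push U$ → (q_3, 10001000, U$)
  read 1, top U: go to q_1, push ε → (q_1, 0001000, $)
  read 0, top $: go to q_1, push UW$ → (q_1, 001000, UW$)
  read 0, top U: go to q_1, push UW → (q_1, 01000, UWW$)
  read 0, top U: go to q_1, push UW → (q_1, 1000, UWWW$)
No transition applies at (q_1, 1000, UWWW$); input not fully consumed.

Reject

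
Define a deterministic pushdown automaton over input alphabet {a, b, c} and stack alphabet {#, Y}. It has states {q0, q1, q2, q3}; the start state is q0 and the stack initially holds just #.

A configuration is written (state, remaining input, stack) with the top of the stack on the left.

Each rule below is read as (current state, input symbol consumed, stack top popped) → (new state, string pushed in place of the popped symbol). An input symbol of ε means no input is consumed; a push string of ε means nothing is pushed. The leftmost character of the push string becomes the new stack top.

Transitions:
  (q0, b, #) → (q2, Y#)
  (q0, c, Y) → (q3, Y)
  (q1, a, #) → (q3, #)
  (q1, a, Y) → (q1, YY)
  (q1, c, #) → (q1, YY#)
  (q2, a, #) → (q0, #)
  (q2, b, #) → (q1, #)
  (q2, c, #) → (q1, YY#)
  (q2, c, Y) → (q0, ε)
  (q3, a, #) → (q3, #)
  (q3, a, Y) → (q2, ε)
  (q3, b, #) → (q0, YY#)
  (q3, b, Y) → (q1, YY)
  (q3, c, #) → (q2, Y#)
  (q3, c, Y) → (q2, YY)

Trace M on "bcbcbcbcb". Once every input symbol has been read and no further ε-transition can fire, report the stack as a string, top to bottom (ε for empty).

Y#

(q0, bcbcbcbcb, #)
  read b, top #: go to q2, push Y# → (q2, cbcbcbcb, Y#)
  read c, top Y: go to q0, push ε → (q0, bcbcbcb, #)
  read b, top #: go to q2, push Y# → (q2, cbcbcb, Y#)
  read c, top Y: go to q0, push ε → (q0, bcbcb, #)
  read b, top #: go to q2, push Y# → (q2, cbcb, Y#)
  read c, top Y: go to q0, push ε → (q0, bcb, #)
  read b, top #: go to q2, push Y# → (q2, cb, Y#)
  read c, top Y: go to q0, push ε → (q0, b, #)
  read b, top #: go to q2, push Y# → (q2, ε, Y#)
All input consumed in state q2 with stack Y#.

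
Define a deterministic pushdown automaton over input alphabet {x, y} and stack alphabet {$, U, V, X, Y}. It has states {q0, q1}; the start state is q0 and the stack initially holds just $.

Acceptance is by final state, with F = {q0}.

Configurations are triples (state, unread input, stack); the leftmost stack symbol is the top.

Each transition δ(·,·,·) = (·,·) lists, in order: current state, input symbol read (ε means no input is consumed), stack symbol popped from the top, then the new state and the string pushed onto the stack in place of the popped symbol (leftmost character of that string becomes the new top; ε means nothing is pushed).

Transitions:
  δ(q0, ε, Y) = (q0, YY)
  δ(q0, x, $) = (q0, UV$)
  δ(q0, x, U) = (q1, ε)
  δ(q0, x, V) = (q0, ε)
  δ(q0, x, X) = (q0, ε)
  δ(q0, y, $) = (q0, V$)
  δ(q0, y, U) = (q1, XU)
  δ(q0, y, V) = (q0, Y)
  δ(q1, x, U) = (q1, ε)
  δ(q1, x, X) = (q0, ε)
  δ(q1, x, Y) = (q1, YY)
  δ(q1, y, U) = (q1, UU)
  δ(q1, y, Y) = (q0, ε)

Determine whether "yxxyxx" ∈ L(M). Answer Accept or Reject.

(q0, yxxyxx, $)
  read y, top $: go to q0, push V$ → (q0, xxyxx, V$)
  read x, top V: go to q0, push ε → (q0, xyxx, $)
  read x, top $: go to q0, push UV$ → (q0, yxx, UV$)
  read y, top U: go to q1, push XU → (q1, xx, XUV$)
  read x, top X: go to q0, push ε → (q0, x, UV$)
  read x, top U: go to q1, push ε → (q1, ε, V$)
All input consumed; state q1 ∉ F and no further ε-move applies.

Reject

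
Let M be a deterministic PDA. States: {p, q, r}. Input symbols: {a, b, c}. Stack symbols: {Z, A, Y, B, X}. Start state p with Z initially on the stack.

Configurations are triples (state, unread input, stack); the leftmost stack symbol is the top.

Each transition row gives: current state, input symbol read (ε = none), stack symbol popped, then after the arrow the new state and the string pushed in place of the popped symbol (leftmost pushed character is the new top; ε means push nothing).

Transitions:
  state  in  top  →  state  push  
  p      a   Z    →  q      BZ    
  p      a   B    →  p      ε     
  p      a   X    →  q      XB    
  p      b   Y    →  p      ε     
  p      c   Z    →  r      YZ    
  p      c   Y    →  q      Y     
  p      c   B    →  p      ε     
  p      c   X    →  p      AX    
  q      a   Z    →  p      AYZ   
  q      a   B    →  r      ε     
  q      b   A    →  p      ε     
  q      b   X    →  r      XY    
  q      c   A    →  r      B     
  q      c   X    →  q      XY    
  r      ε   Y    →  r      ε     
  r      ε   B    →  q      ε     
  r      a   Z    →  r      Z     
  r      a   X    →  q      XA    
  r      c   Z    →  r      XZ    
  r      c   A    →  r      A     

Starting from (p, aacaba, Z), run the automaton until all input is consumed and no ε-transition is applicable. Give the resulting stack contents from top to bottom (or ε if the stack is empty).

(p, aacaba, Z)
  read a, top Z: go to q, push BZ → (q, acaba, BZ)
  read a, top B: go to r, push ε → (r, caba, Z)
  read c, top Z: go to r, push XZ → (r, aba, XZ)
  read a, top X: go to q, push XA → (q, ba, XAZ)
  read b, top X: go to r, push XY → (r, a, XYAZ)
  read a, top X: go to q, push XA → (q, ε, XAYAZ)
All input consumed in state q with stack XAYAZ.

XAYAZ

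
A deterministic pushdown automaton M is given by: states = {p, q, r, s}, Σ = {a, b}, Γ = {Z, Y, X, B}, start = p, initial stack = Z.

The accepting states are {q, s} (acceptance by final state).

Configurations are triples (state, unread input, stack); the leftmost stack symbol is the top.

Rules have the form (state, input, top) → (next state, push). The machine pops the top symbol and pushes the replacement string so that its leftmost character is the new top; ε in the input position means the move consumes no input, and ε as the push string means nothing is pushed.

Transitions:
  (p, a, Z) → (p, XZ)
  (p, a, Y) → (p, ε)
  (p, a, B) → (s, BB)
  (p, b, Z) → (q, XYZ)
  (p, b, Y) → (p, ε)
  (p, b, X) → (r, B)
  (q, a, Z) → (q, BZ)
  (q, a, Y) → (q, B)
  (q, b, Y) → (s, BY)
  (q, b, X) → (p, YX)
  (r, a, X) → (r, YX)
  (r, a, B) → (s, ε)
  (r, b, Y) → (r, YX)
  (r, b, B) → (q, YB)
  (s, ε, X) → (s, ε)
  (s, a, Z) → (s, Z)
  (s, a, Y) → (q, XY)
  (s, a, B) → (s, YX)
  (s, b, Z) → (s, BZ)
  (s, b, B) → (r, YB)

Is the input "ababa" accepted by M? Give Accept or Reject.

(p, ababa, Z)
  read a, top Z: go to p, push XZ → (p, baba, XZ)
  read b, top X: go to r, push B → (r, aba, BZ)
  read a, top B: go to s, push ε → (s, ba, Z)
  read b, top Z: go to s, push BZ → (s, a, BZ)
  read a, top B: go to s, push YX → (s, ε, YXZ)
All input consumed; state s ∈ F.

Accept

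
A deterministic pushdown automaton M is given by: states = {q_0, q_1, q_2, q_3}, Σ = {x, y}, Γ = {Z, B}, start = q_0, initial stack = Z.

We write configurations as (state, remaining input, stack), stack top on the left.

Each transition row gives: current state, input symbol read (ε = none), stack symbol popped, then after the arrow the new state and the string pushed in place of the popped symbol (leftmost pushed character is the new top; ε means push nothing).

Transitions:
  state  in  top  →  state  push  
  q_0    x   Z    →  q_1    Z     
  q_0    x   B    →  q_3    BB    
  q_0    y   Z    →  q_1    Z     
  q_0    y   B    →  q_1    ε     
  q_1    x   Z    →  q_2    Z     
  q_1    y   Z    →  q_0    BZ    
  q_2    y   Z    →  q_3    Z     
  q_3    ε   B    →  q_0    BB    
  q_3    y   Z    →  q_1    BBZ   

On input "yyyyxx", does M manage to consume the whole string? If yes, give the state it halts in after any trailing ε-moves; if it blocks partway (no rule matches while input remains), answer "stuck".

q_0

(q_0, yyyyxx, Z)
  read y, top Z: go to q_1, push Z → (q_1, yyyxx, Z)
  read y, top Z: go to q_0, push BZ → (q_0, yyxx, BZ)
  read y, top B: go to q_1, push ε → (q_1, yxx, Z)
  read y, top Z: go to q_0, push BZ → (q_0, xx, BZ)
  read x, top B: go to q_3, push BB → (q_3, x, BBZ)
  ε-move, top B: go to q_0, push BB → (q_0, x, BBBZ)
  read x, top B: go to q_3, push BB → (q_3, ε, BBBBZ)
  ε-move, top B: go to q_0, push BB → (q_0, ε, BBBBBZ)
All input consumed; M is in state q_0.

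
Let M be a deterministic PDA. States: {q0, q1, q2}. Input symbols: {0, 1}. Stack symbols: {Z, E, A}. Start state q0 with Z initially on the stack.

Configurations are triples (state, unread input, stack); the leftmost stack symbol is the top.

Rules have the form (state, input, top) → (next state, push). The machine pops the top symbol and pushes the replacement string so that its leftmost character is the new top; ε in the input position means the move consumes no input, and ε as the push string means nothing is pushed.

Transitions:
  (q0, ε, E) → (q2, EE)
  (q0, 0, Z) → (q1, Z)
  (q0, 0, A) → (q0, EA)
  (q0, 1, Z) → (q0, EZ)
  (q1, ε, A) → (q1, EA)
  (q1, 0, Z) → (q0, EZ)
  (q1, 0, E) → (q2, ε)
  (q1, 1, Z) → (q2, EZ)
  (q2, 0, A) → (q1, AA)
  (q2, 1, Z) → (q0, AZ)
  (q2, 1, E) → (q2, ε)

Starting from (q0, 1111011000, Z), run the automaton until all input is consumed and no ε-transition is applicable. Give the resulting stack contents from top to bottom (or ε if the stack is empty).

EAAAZ

(q0, 1111011000, Z)
  read 1, top Z: go to q0, push EZ → (q0, 111011000, EZ)
  ε-move, top E: go to q2, push EE → (q2, 111011000, EEZ)
  read 1, top E: go to q2, push ε → (q2, 11011000, EZ)
  read 1, top E: go to q2, push ε → (q2, 1011000, Z)
  read 1, top Z: go to q0, push AZ → (q0, 011000, AZ)
  read 0, top A: go to q0, push EA → (q0, 11000, EAZ)
  ε-move, top E: go to q2, push EE → (q2, 11000, EEAZ)
  read 1, top E: go to q2, push ε → (q2, 1000, EAZ)
  read 1, top E: go to q2, push ε → (q2, 000, AZ)
  read 0, top A: go to q1, push AA → (q1, 00, AAZ)
  ε-move, top A: go to q1, push EA → (q1, 00, EAAZ)
  read 0, top E: go to q2, push ε → (q2, 0, AAZ)
  read 0, top A: go to q1, push AA → (q1, ε, AAAZ)
  ε-move, top A: go to q1, push EA → (q1, ε, EAAAZ)
All input consumed in state q1 with stack EAAAZ.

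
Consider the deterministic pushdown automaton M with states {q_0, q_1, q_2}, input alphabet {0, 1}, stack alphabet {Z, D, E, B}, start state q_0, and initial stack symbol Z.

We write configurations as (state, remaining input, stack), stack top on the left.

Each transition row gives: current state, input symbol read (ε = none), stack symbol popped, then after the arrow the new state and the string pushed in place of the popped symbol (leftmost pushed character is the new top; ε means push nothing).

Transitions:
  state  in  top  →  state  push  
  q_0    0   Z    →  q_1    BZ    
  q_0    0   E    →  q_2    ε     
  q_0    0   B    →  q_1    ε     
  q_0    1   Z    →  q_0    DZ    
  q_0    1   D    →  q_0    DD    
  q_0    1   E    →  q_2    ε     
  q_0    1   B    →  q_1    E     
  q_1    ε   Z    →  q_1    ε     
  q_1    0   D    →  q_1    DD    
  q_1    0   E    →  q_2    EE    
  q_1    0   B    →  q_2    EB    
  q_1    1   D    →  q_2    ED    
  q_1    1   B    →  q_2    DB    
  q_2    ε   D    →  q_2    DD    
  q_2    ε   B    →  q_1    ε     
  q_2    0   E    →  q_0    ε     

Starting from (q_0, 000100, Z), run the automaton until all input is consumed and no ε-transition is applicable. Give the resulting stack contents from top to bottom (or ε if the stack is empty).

(q_0, 000100, Z)
  read 0, top Z: go to q_1, push BZ → (q_1, 00100, BZ)
  read 0, top B: go to q_2, push EB → (q_2, 0100, EBZ)
  read 0, top E: go to q_0, push ε → (q_0, 100, BZ)
  read 1, top B: go to q_1, push E → (q_1, 00, EZ)
  read 0, top E: go to q_2, push EE → (q_2, 0, EEZ)
  read 0, top E: go to q_0, push ε → (q_0, ε, EZ)
All input consumed in state q_0 with stack EZ.

EZ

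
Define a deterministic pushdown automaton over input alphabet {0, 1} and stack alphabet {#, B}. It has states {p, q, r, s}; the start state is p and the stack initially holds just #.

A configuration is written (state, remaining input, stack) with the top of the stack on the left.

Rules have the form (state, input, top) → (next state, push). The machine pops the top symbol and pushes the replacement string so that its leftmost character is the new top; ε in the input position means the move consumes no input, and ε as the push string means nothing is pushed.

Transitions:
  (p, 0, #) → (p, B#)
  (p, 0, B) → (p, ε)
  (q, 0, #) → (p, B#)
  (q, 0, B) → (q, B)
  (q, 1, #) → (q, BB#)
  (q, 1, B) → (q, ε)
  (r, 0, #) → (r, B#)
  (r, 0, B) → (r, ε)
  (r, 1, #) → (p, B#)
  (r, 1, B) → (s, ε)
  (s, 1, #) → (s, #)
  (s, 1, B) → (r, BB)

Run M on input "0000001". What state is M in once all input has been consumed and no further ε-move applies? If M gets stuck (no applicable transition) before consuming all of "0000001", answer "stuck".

(p, 0000001, #)
  read 0, top #: go to p, push B# → (p, 000001, B#)
  read 0, top B: go to p, push ε → (p, 00001, #)
  read 0, top #: go to p, push B# → (p, 0001, B#)
  read 0, top B: go to p, push ε → (p, 001, #)
  read 0, top #: go to p, push B# → (p, 01, B#)
  read 0, top B: go to p, push ε → (p, 1, #)
No transition for (p, 1, top #); M blocks with input 1 remaining.

stuck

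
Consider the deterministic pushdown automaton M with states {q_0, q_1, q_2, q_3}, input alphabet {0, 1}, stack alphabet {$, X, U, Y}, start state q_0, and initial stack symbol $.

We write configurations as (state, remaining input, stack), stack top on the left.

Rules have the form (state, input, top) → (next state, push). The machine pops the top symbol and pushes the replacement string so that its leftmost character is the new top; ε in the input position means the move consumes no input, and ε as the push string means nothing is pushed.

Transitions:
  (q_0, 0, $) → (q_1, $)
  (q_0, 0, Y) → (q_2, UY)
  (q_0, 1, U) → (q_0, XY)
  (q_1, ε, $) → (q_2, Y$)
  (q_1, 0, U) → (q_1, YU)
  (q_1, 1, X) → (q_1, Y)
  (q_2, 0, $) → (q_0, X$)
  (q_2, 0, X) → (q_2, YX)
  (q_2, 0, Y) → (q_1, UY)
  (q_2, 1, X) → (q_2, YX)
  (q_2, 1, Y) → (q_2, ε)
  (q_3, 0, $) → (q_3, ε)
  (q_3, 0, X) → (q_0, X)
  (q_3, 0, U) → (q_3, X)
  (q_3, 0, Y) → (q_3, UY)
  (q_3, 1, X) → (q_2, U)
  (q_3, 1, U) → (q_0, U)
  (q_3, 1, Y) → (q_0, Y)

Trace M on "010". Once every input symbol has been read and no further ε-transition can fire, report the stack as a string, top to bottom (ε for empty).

(q_0, 010, $) ⊢ (q_1, 10, $) ⊢ (q_2, 10, Y$) ⊢ (q_2, 0, $) ⊢ (q_0, ε, X$)
All input consumed in state q_0 with stack X$.

X$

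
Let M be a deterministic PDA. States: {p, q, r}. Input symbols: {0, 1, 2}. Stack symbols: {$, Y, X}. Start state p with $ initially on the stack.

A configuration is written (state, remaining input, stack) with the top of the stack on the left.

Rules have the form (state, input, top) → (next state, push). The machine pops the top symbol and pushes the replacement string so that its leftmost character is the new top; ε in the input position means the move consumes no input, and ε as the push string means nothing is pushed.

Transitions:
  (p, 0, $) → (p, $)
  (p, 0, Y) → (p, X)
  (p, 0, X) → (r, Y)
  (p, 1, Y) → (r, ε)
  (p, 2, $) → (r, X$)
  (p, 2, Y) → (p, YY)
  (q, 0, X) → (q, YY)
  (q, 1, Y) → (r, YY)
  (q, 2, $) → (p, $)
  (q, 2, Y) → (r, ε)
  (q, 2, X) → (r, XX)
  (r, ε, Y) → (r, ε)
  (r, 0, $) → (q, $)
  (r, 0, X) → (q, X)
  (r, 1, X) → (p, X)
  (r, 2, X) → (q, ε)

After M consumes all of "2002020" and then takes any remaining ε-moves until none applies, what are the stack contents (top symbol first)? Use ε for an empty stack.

$

(p, 2002020, $) ⊢ (r, 002020, X$) ⊢ (q, 02020, X$) ⊢ (q, 2020, YY$) ⊢ (r, 020, Y$) ⊢ (r, 020, $) ⊢ (q, 20, $) ⊢ (p, 0, $) ⊢ (p, ε, $)
All input consumed in state p with stack $.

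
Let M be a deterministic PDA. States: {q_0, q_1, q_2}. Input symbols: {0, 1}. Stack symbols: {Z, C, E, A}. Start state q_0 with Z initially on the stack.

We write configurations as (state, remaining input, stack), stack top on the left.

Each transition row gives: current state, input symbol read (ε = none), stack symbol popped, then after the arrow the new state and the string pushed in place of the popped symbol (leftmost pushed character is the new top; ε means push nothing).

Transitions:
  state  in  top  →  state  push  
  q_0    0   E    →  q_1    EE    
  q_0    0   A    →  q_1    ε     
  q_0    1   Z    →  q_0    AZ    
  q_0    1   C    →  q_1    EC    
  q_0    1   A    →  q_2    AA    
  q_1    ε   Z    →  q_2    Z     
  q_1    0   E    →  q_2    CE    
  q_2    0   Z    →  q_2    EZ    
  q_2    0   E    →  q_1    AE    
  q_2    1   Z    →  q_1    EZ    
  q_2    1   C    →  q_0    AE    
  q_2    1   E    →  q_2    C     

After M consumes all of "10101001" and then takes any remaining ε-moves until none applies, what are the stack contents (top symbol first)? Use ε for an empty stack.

AEEEZ

(q_0, 10101001, Z) ⊢ (q_0, 0101001, AZ) ⊢ (q_1, 101001, Z) ⊢ (q_2, 101001, Z) ⊢ (q_1, 01001, EZ) ⊢ (q_2, 1001, CEZ) ⊢ (q_0, 001, AEEZ) ⊢ (q_1, 01, EEZ) ⊢ (q_2, 1, CEEZ) ⊢ (q_0, ε, AEEEZ)
All input consumed in state q_0 with stack AEEEZ.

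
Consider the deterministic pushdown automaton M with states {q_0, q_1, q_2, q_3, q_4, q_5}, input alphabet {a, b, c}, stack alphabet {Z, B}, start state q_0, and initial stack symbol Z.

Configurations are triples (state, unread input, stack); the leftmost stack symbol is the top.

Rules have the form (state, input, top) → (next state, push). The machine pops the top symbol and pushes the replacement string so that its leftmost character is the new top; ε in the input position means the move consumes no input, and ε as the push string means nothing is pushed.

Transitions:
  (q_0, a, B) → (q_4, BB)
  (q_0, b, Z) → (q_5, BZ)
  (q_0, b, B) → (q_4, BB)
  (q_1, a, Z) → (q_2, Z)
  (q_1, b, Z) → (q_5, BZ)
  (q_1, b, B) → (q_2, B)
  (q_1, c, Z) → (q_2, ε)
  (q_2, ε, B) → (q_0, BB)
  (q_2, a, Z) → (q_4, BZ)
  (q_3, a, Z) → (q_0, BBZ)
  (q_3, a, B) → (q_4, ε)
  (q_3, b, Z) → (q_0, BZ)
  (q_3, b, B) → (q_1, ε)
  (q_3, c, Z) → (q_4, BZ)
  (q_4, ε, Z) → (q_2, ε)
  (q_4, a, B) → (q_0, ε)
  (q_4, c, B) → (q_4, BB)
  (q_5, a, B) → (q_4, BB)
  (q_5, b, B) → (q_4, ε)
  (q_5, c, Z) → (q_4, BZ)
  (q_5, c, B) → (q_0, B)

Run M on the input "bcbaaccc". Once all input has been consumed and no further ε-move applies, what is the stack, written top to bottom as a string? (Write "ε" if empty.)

BBBBBZ

(q_0, bcbaaccc, Z) ⊢ (q_5, cbaaccc, BZ) ⊢ (q_0, baaccc, BZ) ⊢ (q_4, aaccc, BBZ) ⊢ (q_0, accc, BZ) ⊢ (q_4, ccc, BBZ) ⊢ (q_4, cc, BBBZ) ⊢ (q_4, c, BBBBZ) ⊢ (q_4, ε, BBBBBZ)
All input consumed in state q_4 with stack BBBBBZ.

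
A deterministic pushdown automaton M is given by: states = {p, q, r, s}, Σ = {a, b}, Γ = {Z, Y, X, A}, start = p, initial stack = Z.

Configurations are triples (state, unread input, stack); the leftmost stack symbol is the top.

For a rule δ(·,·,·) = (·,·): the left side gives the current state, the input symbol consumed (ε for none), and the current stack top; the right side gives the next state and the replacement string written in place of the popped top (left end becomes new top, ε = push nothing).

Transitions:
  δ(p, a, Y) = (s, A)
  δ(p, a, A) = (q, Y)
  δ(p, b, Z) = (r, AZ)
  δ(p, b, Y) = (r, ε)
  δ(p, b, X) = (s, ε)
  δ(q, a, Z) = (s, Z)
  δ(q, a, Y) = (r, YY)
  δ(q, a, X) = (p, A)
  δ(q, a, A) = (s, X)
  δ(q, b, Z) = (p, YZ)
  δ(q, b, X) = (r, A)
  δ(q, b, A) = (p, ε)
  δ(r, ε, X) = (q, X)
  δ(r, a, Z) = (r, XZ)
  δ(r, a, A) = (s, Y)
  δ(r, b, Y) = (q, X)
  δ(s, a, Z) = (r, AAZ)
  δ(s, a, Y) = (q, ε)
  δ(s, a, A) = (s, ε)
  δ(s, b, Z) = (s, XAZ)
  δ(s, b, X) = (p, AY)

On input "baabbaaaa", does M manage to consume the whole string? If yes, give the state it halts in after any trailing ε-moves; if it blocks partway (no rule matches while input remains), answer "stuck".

r

(p, baabbaaaa, Z)
  read b, top Z: go to r, push AZ → (r, aabbaaaa, AZ)
  read a, top A: go to s, push Y → (s, abbaaaa, YZ)
  read a, top Y: go to q, push ε → (q, bbaaaa, Z)
  read b, top Z: go to p, push YZ → (p, baaaa, YZ)
  read b, top Y: go to r, push ε → (r, aaaa, Z)
  read a, top Z: go to r, push XZ → (r, aaa, XZ)
  ε-move, top X: go to q, push X → (q, aaa, XZ)
  read a, top X: go to p, push A → (p, aa, AZ)
  read a, top A: go to q, push Y → (q, a, YZ)
  read a, top Y: go to r, push YY → (r, ε, YYZ)
All input consumed; M is in state r.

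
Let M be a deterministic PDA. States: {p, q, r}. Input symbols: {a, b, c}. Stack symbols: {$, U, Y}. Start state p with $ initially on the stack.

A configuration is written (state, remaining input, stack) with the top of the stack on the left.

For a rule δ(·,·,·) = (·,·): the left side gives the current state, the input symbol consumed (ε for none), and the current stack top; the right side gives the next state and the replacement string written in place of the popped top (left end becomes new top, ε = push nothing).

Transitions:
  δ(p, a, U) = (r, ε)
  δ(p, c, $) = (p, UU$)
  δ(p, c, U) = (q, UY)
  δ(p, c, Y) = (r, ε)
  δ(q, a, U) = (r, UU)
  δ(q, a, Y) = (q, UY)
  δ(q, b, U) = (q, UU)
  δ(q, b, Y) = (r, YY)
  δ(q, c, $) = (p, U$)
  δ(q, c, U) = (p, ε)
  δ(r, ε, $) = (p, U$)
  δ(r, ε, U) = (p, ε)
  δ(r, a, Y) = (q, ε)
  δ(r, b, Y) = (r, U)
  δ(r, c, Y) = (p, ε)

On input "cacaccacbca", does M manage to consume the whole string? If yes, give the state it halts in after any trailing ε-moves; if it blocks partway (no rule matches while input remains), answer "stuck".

r

(p, cacaccacbca, $)
  read c, top $: go to p, push UU$ → (p, acaccacbca, UU$)
  read a, top U: go to r, push ε → (r, caccacbca, U$)
  ε-move, top U: go to p, push ε → (p, caccacbca, $)
  read c, top $: go to p, push UU$ → (p, accacbca, UU$)
  read a, top U: go to r, push ε → (r, ccacbca, U$)
  ε-move, top U: go to p, push ε → (p, ccacbca, $)
  read c, top $: go to p, push UU$ → (p, cacbca, UU$)
  read c, top U: go to q, push UY → (q, acbca, UYU$)
  read a, top U: go to r, push UU → (r, cbca, UUYU$)
  ε-move, top U: go to p, push ε → (p, cbca, UYU$)
  read c, top U: go to q, push UY → (q, bca, UYYU$)
  read b, top U: go to q, push UU → (q, ca, UUYYU$)
  read c, top U: go to p, push ε → (p, a, UYYU$)
  read a, top U: go to r, push ε → (r, ε, YYU$)
All input consumed; M is in state r.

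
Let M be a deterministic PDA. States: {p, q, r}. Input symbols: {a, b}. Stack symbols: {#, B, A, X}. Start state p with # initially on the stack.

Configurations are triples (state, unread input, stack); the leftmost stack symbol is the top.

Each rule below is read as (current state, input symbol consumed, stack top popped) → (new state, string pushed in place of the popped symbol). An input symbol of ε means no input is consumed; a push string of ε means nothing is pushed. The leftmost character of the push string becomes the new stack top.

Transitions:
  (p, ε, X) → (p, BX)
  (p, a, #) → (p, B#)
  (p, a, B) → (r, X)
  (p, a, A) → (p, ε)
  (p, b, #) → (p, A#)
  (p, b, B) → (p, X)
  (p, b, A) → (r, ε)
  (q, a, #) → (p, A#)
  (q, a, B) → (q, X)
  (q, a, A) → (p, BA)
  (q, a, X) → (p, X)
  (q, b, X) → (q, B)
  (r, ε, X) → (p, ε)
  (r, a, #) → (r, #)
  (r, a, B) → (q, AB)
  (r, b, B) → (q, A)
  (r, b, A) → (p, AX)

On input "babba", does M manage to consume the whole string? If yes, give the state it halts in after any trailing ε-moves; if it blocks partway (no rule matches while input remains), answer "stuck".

r

(p, babba, #)
  read b, top #: go to p, push A# → (p, abba, A#)
  read a, top A: go to p, push ε → (p, bba, #)
  read b, top #: go to p, push A# → (p, ba, A#)
  read b, top A: go to r, push ε → (r, a, #)
  read a, top #: go to r, push # → (r, ε, #)
All input consumed; M is in state r.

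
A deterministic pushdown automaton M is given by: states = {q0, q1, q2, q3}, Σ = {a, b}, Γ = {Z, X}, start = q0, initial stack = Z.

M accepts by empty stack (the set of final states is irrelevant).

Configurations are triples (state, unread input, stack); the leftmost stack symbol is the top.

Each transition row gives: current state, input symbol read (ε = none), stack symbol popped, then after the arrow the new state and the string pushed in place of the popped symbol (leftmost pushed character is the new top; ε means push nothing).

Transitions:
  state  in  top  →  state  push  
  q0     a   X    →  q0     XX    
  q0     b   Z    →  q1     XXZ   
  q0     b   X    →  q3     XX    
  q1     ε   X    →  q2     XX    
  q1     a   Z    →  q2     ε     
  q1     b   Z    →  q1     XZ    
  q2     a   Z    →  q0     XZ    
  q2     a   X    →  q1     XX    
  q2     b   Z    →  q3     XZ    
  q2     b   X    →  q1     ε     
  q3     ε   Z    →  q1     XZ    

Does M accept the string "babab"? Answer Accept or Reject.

Reject

(q0, babab, Z)
  read b, top Z: go to q1, push XXZ → (q1, abab, XXZ)
  ε-move, top X: go to q2, push XX → (q2, abab, XXXZ)
  read a, top X: go to q1, push XX → (q1, bab, XXXXZ)
  ε-move, top X: go to q2, push XX → (q2, bab, XXXXXZ)
  read b, top X: go to q1, push ε → (q1, ab, XXXXZ)
  ε-move, top X: go to q2, push XX → (q2, ab, XXXXXZ)
  read a, top X: go to q1, push XX → (q1, b, XXXXXXZ)
  ε-move, top X: go to q2, push XX → (q2, b, XXXXXXXZ)
  read b, top X: go to q1, push ε → (q1, ε, XXXXXXZ)
  ε-move, top X: go to q2, push XX → (q2, ε, XXXXXXXZ)
All input consumed; stack is XXXXXXXZ, not empty, and no further ε-move applies.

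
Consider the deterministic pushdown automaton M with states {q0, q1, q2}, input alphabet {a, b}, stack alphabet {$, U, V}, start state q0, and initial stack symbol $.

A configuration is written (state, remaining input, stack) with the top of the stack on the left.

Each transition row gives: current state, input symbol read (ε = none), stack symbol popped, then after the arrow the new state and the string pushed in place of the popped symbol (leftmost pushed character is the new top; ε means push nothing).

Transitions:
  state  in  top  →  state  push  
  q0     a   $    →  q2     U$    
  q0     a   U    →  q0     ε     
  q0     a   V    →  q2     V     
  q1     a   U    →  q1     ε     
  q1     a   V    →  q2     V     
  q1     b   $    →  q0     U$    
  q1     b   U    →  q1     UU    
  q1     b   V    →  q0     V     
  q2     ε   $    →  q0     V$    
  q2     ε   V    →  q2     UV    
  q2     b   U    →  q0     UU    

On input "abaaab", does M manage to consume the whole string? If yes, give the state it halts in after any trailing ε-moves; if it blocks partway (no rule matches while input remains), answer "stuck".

q0

(q0, abaaab, $) ⊢ (q2, baaab, U$) ⊢ (q0, aaab, UU$) ⊢ (q0, aab, U$) ⊢ (q0, ab, $) ⊢ (q2, b, U$) ⊢ (q0, ε, UU$)
All input consumed; M is in state q0.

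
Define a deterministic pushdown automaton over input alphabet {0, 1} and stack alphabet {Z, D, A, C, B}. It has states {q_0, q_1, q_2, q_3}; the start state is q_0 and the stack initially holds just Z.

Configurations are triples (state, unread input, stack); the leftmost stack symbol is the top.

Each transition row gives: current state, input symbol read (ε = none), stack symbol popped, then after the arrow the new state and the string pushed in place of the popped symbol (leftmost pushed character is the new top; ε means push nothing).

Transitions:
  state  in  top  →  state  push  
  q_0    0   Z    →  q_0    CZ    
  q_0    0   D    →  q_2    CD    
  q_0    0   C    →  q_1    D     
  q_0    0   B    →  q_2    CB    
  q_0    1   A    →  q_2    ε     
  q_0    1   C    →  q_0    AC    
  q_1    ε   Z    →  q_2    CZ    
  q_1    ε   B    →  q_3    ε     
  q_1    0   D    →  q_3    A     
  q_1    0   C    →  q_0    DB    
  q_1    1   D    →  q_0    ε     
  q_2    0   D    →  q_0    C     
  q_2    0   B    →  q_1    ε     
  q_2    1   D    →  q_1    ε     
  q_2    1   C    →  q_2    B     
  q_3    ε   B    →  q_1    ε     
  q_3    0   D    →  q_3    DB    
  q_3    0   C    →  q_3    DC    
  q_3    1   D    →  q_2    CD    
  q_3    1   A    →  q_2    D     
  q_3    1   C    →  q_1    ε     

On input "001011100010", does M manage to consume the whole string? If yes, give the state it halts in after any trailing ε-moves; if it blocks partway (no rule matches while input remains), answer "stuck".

(q_0, 001011100010, Z)
  read 0, top Z: go to q_0, push CZ → (q_0, 01011100010, CZ)
  read 0, top C: go to q_1, push D → (q_1, 1011100010, DZ)
  read 1, top D: go to q_0, push ε → (q_0, 011100010, Z)
  read 0, top Z: go to q_0, push CZ → (q_0, 11100010, CZ)
  read 1, top C: go to q_0, push AC → (q_0, 1100010, ACZ)
  read 1, top A: go to q_2, push ε → (q_2, 100010, CZ)
  read 1, top C: go to q_2, push B → (q_2, 00010, BZ)
  read 0, top B: go to q_1, push ε → (q_1, 0010, Z)
  ε-move, top Z: go to q_2, push CZ → (q_2, 0010, CZ)
No transition for (q_2, 0, top C); M blocks with input 0010 remaining.

stuck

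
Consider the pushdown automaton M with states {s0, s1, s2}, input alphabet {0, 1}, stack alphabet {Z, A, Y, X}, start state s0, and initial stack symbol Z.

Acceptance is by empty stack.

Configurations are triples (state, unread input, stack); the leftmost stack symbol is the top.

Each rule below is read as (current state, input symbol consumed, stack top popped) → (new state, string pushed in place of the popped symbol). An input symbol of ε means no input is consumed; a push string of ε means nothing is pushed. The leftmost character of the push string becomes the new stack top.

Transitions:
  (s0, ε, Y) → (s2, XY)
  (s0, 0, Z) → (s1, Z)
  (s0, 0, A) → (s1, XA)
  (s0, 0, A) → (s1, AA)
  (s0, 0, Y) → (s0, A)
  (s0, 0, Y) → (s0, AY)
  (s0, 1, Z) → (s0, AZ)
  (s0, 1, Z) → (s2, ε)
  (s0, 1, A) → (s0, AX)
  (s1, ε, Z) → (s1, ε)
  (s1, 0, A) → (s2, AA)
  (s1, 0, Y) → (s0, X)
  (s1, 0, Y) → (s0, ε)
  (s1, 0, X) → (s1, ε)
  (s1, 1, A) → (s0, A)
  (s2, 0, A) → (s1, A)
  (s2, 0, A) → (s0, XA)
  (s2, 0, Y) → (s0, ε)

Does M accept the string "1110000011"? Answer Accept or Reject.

No computation consumes all input and empties the stack.

Reject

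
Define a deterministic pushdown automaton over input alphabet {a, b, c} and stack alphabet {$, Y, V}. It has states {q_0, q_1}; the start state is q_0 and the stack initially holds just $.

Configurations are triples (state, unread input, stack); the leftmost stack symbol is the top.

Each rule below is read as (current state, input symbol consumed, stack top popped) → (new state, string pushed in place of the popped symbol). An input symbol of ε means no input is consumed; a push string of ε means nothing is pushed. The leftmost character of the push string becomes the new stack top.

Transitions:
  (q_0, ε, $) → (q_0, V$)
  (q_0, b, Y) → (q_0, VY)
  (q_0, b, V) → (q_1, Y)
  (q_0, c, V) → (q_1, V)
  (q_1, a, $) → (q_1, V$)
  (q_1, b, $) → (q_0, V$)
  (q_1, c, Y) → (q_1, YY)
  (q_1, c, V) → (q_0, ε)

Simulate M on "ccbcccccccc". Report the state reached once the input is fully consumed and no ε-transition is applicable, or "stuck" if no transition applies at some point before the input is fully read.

q_1

(q_0, ccbcccccccc, $)
  ε-move, top $: go to q_0, push V$ → (q_0, ccbcccccccc, V$)
  read c, top V: go to q_1, push V → (q_1, cbcccccccc, V$)
  read c, top V: go to q_0, push ε → (q_0, bcccccccc, $)
  ε-move, top $: go to q_0, push V$ → (q_0, bcccccccc, V$)
  read b, top V: go to q_1, push Y → (q_1, cccccccc, Y$)
  read c, top Y: go to q_1, push YY → (q_1, ccccccc, YY$)
  read c, top Y: go to q_1, push YY → (q_1, cccccc, YYY$)
  read c, top Y: go to q_1, push YY → (q_1, ccccc, YYYY$)
  read c, top Y: go to q_1, push YY → (q_1, cccc, YYYYY$)
  read c, top Y: go to q_1, push YY → (q_1, ccc, YYYYYY$)
  read c, top Y: go to q_1, push YY → (q_1, cc, YYYYYYY$)
  read c, top Y: go to q_1, push YY → (q_1, c, YYYYYYYY$)
  read c, top Y: go to q_1, push YY → (q_1, ε, YYYYYYYYY$)
All input consumed; M is in state q_1.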